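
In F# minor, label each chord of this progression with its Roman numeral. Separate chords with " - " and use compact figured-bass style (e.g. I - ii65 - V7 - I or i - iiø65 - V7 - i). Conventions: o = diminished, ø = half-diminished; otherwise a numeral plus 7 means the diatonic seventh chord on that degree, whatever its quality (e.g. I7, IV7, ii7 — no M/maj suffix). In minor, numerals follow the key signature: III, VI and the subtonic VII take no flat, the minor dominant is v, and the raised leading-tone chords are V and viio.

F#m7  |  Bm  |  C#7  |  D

i7 - iv - V7 - VI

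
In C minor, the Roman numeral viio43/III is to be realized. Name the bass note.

Ab

The applied chord viio43/III is rooted on D: D-F-Ab-Cb.
The figure 43 means second inversion — the fifth is in the bass.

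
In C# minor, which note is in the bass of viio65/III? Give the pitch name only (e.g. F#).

The applied chord viio65/III is rooted on D#: D#-F#-A-C.
The figure 65 means first inversion — the third is in the bass.

F#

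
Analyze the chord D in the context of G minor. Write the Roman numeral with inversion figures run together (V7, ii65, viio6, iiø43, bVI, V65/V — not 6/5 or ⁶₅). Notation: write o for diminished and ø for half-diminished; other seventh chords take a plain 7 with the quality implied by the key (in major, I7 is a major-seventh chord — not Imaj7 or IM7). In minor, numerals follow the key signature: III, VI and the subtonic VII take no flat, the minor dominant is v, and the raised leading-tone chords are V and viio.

The pitches D-F#-A form a major triad rooted on D.
In G minor, D is the dominant; the diatonic major triad there is V.

V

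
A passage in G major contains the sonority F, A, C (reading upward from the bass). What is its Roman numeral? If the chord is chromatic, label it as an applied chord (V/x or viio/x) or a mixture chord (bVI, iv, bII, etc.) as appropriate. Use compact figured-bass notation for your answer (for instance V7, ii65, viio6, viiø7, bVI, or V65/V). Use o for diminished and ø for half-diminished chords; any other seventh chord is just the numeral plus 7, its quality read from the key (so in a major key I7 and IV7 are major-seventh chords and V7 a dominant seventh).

bVII

Stacked in thirds the chord is F-A-C: a major triad on F.
F is the lowered seventh degree of G major (diatonic 7 would be F#). This is a major triad on the lowered seventh degree (the subtonic), borrowed from the parallel minor.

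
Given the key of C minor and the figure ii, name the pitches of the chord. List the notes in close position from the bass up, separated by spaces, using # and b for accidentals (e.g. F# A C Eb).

Scale degree 2 in C minor is D; here the chord built on it is altered to a minor triad. ii is the minor supertonic, borrowed from the parallel major (the Dorian ii).
So the chord is D-F-A.

D F A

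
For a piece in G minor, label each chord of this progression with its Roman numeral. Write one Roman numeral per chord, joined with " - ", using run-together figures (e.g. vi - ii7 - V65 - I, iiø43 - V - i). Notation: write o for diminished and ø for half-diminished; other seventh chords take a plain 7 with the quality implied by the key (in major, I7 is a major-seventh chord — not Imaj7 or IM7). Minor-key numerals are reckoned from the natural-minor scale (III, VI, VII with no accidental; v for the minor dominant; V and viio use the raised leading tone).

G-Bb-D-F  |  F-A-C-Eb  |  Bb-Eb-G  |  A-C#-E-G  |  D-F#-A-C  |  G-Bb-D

i7 - VII7 - VI64 - V7/V - V7 - i

G-Bb-D-F: root G is the tonic; minor seventh chord there is i7.
F-A-C-Eb has root F, degree 7 in G minor, so VII7.
Bb-Eb-G: major triad on Eb = scale degree 6 → VI64.
A-C#-E-G: a dominant seventh chord on A, the applied dominant of V → V7/V.
D-F#-A-C: root D is the dominant; dominant seventh chord there is V7.
G-Bb-D has root G, degree 1 in G minor, so i.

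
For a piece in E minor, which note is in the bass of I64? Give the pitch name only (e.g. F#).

I in E minor has root E; the chord is E-G#-B.
The figure 64 means second inversion — the fifth is in the bass.

B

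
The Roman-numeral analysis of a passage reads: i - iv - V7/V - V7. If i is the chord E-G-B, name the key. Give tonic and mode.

i is given as E-G-B — a minor triad with root E.
If E is scale degree 1 and the mode makes that degree carry a minor triad, the tonic is E and the mode is minor.

E minor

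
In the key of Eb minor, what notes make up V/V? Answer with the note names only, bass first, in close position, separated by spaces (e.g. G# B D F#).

F A C

The slash means an applied dominant: we want the dominant of V. In Eb minor, V is Bb major, and its dominant is built on F.
Building a major triad on F gives F-A-C.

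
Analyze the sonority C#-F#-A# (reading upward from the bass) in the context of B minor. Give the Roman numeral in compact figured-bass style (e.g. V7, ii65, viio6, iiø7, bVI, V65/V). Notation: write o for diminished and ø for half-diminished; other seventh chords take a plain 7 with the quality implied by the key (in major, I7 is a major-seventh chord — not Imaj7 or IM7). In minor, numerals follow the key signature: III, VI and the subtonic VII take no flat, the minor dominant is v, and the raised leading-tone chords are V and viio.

V64

The pitches F#-A#-C# form a major triad rooted on F#.
In B minor, F# is the dominant; the diatonic major triad there is V.
With C# in the bass the chord is in second inversion, so the figured bass is 64.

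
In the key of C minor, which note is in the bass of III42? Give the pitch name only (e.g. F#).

D

III in C minor has root Eb; the chord is Eb-G-Bb-D.
The figure 42 means third inversion — the seventh is in the bass.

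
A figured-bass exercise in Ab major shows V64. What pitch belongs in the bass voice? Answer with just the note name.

Bb

V in Ab major has root Eb; the chord is Eb-G-Bb.
The figure 64 means second inversion — the fifth is in the bass.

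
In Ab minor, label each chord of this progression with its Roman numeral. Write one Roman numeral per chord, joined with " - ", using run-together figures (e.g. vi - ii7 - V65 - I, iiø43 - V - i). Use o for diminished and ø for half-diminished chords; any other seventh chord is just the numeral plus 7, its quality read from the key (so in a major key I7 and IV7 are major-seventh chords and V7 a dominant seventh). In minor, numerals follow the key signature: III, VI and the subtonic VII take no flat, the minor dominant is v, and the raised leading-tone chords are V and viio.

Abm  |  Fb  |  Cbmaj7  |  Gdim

Abm: minor triad on Ab = scale degree 1 → i.
Fb: major triad on Fb = scale degree 6 → VI.
Cbmaj7: root Cb is the mediant; major seventh chord there is III7.
Gdim has root G, degree 7 in Ab minor, so viio.

i - VI - III7 - viio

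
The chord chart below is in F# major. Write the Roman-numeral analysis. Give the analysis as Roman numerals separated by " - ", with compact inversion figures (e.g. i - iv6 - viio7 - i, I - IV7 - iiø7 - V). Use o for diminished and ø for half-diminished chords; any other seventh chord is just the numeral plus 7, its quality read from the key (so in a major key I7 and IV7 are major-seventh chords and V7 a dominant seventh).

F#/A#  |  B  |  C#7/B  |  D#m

I6 - IV - V42 - vi

F#/A# has root F#, degree 1 in F# major, so I6.
B has root B, degree 4 in F# major, so IV.
C#7/B: root C# is the dominant; dominant seventh chord there is V42.
D#m has root D#, degree 6 in F# major, so vi.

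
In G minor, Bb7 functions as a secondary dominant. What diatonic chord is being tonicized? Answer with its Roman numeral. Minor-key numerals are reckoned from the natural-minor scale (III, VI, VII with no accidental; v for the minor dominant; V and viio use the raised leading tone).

The chord is a dominant seventh chord on Bb.
A dominant resolves down a perfect fifth: Bb → Eb. In G minor, Eb is scale degree 6, i.e. VI.

VI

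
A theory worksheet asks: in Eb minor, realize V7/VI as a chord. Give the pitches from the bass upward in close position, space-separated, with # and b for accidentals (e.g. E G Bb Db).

The slash means an applied dominant: we want the dominant of VI. In Eb minor, VI is Cb major, and its dominant is built on Gb.
Building a dominant seventh chord on Gb gives Gb-Bb-Db-Fb.

Gb Bb Db Fb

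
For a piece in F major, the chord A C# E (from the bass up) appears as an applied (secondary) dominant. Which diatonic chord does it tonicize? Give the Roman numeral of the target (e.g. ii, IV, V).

vi

The chord is a major triad on A.
A dominant resolves down a perfect fifth: A → D. In F major, D is scale degree 6, i.e. vi.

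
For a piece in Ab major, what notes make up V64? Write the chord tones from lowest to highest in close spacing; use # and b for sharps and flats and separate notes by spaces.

Bb Eb G

The numeral's case and figure indicate a major triad. In Ab major its root, the fifth degree, is Eb.
Stacking thirds from Eb gives Eb-G-Bb.
The figured bass 64 indicates second inversion, placing the fifth (Bb) in the bass: Bb-Eb-G.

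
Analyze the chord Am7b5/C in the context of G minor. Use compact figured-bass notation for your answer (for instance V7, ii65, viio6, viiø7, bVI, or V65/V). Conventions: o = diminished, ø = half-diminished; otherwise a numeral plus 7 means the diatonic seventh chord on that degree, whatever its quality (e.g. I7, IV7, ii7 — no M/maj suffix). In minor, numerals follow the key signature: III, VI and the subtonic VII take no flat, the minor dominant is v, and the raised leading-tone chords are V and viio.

iiø65

Stacked in thirds the chord is A-C-Eb-G: a half-diminished seventh chord on A.
A is scale degree 2 in G minor, and a half-diminished seventh chord on that degree is written iiø7.
With C in the bass the chord is in first inversion, so the figured bass is 65.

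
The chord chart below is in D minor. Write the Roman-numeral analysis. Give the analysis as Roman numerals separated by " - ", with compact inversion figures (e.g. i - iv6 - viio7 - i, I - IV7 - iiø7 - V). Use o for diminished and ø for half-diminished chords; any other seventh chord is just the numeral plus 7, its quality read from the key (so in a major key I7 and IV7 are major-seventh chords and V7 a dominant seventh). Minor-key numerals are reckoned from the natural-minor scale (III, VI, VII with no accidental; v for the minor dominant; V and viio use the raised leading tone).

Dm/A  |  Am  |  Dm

i64 - v - i

Dm/A: minor triad on D = scale degree 1 → i64.
Am: minor triad on A = scale degree 5 → v.
Dm has root D, degree 1 in D minor, so i.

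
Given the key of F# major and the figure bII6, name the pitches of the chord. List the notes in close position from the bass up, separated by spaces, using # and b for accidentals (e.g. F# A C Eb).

B D G

Scale degree 2 in F# major is G#; lowering it a half step gives G. bII6 is the Neapolitan sixth — a major triad on the lowered second degree, here in its customary first inversion.
So the chord is G-B-D.
With the 6 figure the chord is in first inversion; from the bass B upward in close position it reads B-D-G.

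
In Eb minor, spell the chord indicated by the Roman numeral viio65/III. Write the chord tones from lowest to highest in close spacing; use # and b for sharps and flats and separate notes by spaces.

Ab Cb Ebb F

viio65/III is a secondary leading-tone chord. The target III is Gb in Eb minor; the applied chord is rooted a semitone below, on F.
Building a fully diminished seventh chord on F gives F-Ab-Cb-Ebb.
The figured bass 65 indicates first inversion, placing the third (Ab) in the bass: Ab-Cb-Ebb-F.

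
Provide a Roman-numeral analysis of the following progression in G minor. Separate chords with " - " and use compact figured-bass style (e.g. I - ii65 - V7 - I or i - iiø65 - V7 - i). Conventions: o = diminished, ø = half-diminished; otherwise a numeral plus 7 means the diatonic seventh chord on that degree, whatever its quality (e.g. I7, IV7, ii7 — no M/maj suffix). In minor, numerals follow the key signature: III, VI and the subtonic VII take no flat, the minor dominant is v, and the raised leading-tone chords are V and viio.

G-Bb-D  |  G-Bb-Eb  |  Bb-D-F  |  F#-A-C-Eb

i - VI6 - III - viio7

G-Bb-D: root G is the tonic; minor triad there is i.
G-Bb-Eb: major triad on Eb = scale degree 6 → VI6.
Bb-D-F: root Bb is the mediant; major triad there is III.
F#-A-C-Eb has root F#, degree 7 in G minor, so viio7.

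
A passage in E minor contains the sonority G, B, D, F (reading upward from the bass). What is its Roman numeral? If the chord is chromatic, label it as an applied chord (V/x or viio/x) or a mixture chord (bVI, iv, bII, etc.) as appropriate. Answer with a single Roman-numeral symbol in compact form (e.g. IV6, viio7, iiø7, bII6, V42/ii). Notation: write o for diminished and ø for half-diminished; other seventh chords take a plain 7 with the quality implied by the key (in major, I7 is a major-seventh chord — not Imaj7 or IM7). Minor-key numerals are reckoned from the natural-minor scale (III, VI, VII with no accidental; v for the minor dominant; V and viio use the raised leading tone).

The pitches G-B-D-F form a dominant seventh chord rooted on G.
G is not a diatonic chord root with this quality in E minor, but it lies a perfect fifth above C (VI), so the chord functions as an applied dominant of VI.

V7/VI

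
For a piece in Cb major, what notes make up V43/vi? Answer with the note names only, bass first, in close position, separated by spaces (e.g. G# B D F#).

The slash means an applied dominant: we want the dominant of vi. In Cb major, vi is Ab minor, and its dominant is built on Eb.
Building a dominant seventh chord on Eb gives Eb-G-Bb-Db.
The figured bass 43 indicates second inversion, placing the fifth (Bb) in the bass: Bb-Db-Eb-G.

Bb Db Eb G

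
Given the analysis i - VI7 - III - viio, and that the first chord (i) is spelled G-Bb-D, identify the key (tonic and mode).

i is given as G-Bb-D — a minor triad with root G.
If G is scale degree 1 and the mode makes that degree carry a minor triad, the tonic is G and the mode is minor.

G minor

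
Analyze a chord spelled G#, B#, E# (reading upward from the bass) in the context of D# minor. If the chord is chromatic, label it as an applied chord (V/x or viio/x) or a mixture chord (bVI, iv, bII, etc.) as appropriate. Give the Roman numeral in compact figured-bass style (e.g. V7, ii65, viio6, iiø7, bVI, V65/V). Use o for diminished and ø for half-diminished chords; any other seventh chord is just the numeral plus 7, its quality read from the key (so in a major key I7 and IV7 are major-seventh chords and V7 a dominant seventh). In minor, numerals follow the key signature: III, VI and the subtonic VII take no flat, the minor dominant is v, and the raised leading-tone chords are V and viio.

Stacked in thirds the chord is E#-G#-B#: a minor triad on E#.
E# is the second degree of D# minor. This is the minor supertonic, borrowed from the parallel major (the Dorian ii).
With G# in the bass the chord is in first inversion, so the figured bass is 6.

ii6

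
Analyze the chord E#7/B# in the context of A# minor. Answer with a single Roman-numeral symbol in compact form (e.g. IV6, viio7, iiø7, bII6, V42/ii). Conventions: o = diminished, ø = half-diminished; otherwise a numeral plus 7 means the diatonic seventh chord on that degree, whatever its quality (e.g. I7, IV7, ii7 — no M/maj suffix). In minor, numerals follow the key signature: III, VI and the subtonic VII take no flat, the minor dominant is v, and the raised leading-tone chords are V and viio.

Stacked in thirds the chord is E#-G##-B#-D#: a dominant seventh chord on E#.
In A# minor, E# is the dominant; the diatonic dominant seventh chord there is V7.
With B# in the bass the chord is in second inversion, so the figured bass is 43.

V43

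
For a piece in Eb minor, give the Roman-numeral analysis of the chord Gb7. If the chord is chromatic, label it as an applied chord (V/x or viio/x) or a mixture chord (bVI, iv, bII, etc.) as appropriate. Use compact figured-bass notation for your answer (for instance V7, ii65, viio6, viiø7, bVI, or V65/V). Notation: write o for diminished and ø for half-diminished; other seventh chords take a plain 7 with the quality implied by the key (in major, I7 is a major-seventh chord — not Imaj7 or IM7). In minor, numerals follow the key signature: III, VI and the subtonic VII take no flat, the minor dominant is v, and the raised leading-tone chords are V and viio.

V7/VI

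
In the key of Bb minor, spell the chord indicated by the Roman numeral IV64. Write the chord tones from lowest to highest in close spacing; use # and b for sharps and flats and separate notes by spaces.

Bb Eb G

Scale degree 4 in Bb minor is Eb; here the chord built on it is altered to a major triad. IV64 is the major subdominant, borrowed from the parallel major.
So the chord is Eb-G-Bb.
With the 64 figure the chord is in second inversion; from the bass Bb upward in close position it reads Bb-Eb-G.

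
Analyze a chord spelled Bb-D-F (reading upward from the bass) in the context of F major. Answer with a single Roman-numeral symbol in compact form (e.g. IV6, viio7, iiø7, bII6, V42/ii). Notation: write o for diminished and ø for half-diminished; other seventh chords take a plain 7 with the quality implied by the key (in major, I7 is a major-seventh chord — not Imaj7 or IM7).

Stacked in thirds the chord is Bb-D-F: a major triad on Bb.
Bb is scale degree 4 in F major, and a major triad on that degree is written IV.

IV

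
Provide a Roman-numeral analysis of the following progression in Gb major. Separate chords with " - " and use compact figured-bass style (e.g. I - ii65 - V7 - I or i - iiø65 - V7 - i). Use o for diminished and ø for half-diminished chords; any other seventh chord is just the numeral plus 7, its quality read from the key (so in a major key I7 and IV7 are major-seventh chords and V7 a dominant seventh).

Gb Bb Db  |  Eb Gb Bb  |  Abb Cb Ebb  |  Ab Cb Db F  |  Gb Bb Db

I - vi - bII - V43 - I

Gb-Bb-Db has root Gb, degree 1 in Gb major, so I.
Eb-Gb-Bb: root Eb is the submediant; minor triad there is vi.
Abb-Cb-Ebb: Abb with this quality isn't in the key; a major triad on b2 is the Neapolitan chord, bII.
Ab-Cb-Db-F has root Db, degree 5 in Gb major, so V43.
Gb-Bb-Db has root Gb, degree 1 in Gb major, so I.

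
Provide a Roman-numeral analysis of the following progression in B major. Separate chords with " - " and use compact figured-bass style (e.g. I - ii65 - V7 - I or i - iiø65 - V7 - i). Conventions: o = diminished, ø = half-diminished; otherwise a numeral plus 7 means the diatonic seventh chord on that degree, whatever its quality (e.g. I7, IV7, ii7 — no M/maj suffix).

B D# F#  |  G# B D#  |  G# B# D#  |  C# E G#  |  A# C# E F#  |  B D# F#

I - vi - V/ii - ii - V65 - I

B-D#-F# has root B, degree 1 in B major, so I.
G#-B-D#: minor triad on G# = scale degree 6 → vi.
G#-B#-D# is the secondary dominant of ii (major triad on G#): V/ii.
C#-E-G#: root C# is the supertonic; minor triad there is ii.
A#-C#-E-F# has root F#, degree 5 in B major, so V65.
B-D#-F#: root B is the tonic; major triad there is I.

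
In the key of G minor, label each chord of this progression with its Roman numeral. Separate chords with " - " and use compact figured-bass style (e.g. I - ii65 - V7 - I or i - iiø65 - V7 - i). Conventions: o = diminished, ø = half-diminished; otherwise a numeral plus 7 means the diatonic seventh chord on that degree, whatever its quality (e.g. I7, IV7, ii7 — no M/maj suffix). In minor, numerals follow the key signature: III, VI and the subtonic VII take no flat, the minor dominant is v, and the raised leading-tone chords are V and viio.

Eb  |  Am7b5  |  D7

Eb: major triad on Eb = scale degree 6 → VI.
Am7b5: root A is the supertonic; half-diminished seventh chord there is iiø7.
D7: dominant seventh chord on D = scale degree 5 → V7.

VI - iiø7 - V7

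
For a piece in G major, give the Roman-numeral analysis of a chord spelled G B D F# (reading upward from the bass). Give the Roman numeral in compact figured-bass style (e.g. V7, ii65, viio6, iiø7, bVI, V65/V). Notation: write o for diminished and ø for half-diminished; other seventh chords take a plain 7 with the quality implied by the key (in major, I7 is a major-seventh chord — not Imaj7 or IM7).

I7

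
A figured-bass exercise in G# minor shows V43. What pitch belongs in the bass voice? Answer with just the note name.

A#

V in G# minor has root D#; the chord is D#-F##-A#-C#.
The figure 43 means second inversion — the fifth is in the bass.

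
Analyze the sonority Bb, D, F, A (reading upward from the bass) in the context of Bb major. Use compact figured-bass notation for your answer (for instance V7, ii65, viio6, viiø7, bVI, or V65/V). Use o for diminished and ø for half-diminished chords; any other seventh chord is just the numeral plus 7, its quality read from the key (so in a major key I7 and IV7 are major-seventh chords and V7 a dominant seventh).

Stacked in thirds the chord is Bb-D-F-A: a major seventh chord on Bb.
In Bb major, Bb is the tonic; the diatonic major seventh chord there is I7.

I7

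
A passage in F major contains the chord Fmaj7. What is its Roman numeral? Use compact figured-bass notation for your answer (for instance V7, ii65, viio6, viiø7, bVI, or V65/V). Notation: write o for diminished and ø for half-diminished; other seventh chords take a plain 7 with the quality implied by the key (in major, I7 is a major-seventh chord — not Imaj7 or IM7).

I7

The pitches F-A-C-E form a major seventh chord rooted on F.
F is scale degree 1 in F major, and a major seventh chord on that degree is written I7.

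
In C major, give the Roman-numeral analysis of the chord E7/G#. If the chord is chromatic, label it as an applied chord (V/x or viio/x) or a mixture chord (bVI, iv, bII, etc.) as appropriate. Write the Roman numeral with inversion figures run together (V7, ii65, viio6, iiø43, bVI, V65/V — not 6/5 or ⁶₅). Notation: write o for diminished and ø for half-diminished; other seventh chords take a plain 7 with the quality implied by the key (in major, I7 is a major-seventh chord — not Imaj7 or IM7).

The pitches E-G#-B-D form a dominant seventh chord rooted on E.
E is not a diatonic chord root with this quality in C major, but it lies a perfect fifth above A (vi), so the chord functions as an applied dominant of vi.
With G# in the bass the chord is in first inversion, so the figured bass is 65.

V65/vi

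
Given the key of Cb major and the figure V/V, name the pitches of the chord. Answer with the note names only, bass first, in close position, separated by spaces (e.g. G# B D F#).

The slash means an applied dominant: we want the dominant of V. In Cb major, V is Gb major, and its dominant is built on Db.
Building a major triad on Db gives Db-F-Ab.

Db F Ab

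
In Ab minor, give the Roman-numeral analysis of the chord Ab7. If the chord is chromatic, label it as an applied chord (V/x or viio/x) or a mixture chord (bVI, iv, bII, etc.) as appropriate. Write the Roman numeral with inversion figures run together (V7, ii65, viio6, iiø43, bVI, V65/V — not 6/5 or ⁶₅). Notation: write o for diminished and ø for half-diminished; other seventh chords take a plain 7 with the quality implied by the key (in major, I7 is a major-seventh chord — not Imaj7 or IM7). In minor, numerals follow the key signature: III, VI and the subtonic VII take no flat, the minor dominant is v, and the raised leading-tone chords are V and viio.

Stacked in thirds the chord is Ab-C-Eb-Gb: a dominant seventh chord on Ab.
Ab is not a diatonic chord root with this quality in Ab minor, but it lies a perfect fifth above Db (iv), so the chord functions as an applied dominant of iv.

V7/iv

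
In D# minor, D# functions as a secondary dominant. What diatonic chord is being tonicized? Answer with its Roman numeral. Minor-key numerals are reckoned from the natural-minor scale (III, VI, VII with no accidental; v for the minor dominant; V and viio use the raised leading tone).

The chord is a major triad on D#.
A dominant resolves down a perfect fifth: D# → G#. In D# minor, G# is scale degree 4, i.e. iv.

iv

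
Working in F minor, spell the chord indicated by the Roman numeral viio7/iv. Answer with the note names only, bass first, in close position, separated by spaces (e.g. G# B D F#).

A C Eb Gb

viio7/iv is a secondary leading-tone chord. The target iv is Bb in F minor; the applied chord is rooted a semitone below, on A.
Building a fully diminished seventh chord on A gives A-C-Eb-Gb.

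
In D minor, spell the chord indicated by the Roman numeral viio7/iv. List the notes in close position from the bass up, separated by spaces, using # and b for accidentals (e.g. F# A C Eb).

The slash marks an applied leading-tone chord: viio of iv. In D minor, iv is G, so the leading tone to it is F#, a half step below.
Building a fully diminished seventh chord on F# gives F#-A-C-Eb.

F# A C Eb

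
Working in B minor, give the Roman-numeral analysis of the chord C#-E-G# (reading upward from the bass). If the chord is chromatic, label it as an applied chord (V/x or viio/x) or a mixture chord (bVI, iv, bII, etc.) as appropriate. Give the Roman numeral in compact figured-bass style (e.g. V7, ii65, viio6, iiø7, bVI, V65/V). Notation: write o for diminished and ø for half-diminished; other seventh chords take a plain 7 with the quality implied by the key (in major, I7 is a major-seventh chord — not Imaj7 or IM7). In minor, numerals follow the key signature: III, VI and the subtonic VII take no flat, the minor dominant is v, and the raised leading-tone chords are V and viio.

Stacked in thirds the chord is C#-E-G#: a minor triad on C#.
C# is the second degree of B minor. This is the minor supertonic, borrowed from the parallel major (the Dorian ii).

ii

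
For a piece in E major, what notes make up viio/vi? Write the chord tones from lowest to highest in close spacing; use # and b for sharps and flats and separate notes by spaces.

B# D# F#

The slash marks an applied leading-tone chord: viio of vi. In E major, vi is C#, so the leading tone to it is B#, a half step below.
Building a diminished triad on B# gives B#-D#-F#.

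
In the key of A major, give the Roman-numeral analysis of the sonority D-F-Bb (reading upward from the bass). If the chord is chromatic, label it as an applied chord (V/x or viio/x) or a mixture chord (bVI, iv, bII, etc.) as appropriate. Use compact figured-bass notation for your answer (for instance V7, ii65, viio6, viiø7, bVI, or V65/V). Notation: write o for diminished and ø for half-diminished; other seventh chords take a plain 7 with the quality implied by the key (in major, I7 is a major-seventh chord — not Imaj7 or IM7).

bII6

Stacked in thirds the chord is Bb-D-F: a major triad on Bb.
Bb is the lowered second degree of A major (diatonic 2 would be B). This is the Neapolitan sixth — a major triad on the lowered second degree, here in its customary first inversion.
With D in the bass the chord is in first inversion, so the figured bass is 6.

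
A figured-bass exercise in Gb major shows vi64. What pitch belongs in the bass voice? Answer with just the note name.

Bb

vi in Gb major has root Eb; the chord is Eb-Gb-Bb.
The figure 64 means second inversion — the fifth is in the bass.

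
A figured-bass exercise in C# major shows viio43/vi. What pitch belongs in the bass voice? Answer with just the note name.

The applied chord viio43/vi is rooted on G##: G##-B#-D#-F#.
The figure 43 means second inversion — the fifth is in the bass.

D#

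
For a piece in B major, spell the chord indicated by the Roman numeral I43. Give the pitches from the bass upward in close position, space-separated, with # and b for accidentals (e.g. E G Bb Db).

F# A# B D#

The numeral's case and figure indicate a major seventh chord. In B major its root, scale degree 1, is B.
Stacking thirds from B gives B-D#-F#-A#.
With the 43 figure the chord is in second inversion; from the bass F# upward in close position it reads F#-A#-B-D#.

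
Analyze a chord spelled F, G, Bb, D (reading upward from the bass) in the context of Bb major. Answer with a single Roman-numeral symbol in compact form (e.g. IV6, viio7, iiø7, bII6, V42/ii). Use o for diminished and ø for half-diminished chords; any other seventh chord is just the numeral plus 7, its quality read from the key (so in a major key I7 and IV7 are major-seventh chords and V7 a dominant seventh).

vi42

Stacked in thirds the chord is G-Bb-D-F: a minor seventh chord on G.
G is scale degree 6 in Bb major, and a minor seventh chord on that degree is written vi7.
With F in the bass the chord is in third inversion, so the figured bass is 42.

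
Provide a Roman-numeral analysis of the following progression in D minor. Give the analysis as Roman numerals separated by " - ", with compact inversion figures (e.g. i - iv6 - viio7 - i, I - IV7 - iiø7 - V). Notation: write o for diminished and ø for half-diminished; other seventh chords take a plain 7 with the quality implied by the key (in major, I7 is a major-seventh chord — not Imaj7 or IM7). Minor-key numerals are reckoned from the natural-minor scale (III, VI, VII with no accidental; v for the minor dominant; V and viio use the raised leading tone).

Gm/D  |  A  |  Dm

Gm/D has root G, degree 4 in D minor, so iv64.
A: root A is the dominant; major triad there is V.
Dm has root D, degree 1 in D minor, so i.

iv64 - V - i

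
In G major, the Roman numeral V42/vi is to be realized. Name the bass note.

The applied chord V42/vi is rooted on B: B-D#-F#-A.
The figure 42 means third inversion — the seventh is in the bass.

A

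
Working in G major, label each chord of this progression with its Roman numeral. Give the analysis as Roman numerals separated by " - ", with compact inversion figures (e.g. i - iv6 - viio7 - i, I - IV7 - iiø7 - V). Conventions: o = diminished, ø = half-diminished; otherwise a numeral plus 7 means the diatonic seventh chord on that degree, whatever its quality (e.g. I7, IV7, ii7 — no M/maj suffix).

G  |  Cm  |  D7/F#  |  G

I - iv - V65 - I

G: root G is the tonic; major triad there is I.
Cm: C with this quality isn't in the key; it's iv, borrowed from the parallel minor.
D7/F#: root D is the dominant; dominant seventh chord there is V65.
G: root G is the tonic; major triad there is I.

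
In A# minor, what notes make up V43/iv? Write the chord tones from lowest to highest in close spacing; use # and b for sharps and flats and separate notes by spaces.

The slash means an applied dominant: we want the dominant of iv. In A# minor, iv is D# minor, and its dominant is built on A#.
Building a dominant seventh chord on A# gives A#-C##-E#-G#.
With the 43 figure the chord is in second inversion; from the bass E# upward in close position it reads E#-G#-A#-C##.

E# G# A# C##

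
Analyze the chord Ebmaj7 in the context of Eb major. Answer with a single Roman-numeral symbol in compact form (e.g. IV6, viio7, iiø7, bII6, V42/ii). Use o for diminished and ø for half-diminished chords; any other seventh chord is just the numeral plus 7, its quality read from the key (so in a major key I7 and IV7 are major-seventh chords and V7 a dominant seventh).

I7

The pitches Eb-G-Bb-D form a major seventh chord rooted on Eb.
Eb is scale degree 1 in Eb major, and a major seventh chord on that degree is written I7.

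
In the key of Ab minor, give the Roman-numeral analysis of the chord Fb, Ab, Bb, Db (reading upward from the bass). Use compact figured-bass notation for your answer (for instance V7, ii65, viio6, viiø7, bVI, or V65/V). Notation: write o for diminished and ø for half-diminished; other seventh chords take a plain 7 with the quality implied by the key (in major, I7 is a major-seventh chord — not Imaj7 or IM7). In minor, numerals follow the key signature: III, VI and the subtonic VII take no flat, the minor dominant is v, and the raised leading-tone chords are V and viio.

iiø43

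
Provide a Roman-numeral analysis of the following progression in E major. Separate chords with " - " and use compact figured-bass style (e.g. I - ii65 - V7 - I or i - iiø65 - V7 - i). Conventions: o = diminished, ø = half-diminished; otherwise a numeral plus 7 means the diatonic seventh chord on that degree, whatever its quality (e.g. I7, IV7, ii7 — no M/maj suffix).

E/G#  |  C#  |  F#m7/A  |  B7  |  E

I6 - V/ii - ii65 - V7 - I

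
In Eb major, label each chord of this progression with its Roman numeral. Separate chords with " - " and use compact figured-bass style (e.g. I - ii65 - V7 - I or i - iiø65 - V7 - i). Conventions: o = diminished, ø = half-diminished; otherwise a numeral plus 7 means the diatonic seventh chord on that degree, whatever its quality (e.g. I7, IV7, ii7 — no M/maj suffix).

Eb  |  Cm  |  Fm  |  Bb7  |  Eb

Eb: major triad on Eb = scale degree 1 → I.
Cm has root C, degree 6 in Eb major, so vi.
Fm: root F is the supertonic; minor triad there is ii.
Bb7 has root Bb, degree 5 in Eb major, so V7.
Eb has root Eb, degree 1 in Eb major, so I.

I - vi - ii - V7 - I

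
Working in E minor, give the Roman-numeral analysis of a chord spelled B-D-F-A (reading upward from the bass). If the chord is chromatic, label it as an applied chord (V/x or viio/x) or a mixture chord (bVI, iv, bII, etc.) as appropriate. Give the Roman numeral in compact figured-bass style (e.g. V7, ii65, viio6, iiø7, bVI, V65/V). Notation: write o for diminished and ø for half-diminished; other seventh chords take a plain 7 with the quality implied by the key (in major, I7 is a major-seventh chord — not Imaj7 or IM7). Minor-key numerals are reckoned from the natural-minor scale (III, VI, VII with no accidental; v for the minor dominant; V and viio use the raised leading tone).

The pitches B-D-F-A form a half-diminished seventh chord rooted on B.
B sits a half step below C (VI in E minor); a diminished chord there is the applied leading-tone chord of VI.

viiø7/VI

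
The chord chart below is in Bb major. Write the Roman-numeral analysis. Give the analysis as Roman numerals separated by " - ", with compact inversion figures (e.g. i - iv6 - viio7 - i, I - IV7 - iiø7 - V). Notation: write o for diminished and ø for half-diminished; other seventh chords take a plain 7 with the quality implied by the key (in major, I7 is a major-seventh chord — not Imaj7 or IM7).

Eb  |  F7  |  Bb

Eb has root Eb, degree 4 in Bb major, so IV.
F7: dominant seventh chord on F = scale degree 5 → V7.
Bb: major triad on Bb = scale degree 1 → I.

IV - V7 - I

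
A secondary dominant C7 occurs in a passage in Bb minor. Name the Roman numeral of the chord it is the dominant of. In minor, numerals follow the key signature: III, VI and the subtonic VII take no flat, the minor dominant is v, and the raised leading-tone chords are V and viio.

The chord is a dominant seventh chord on C.
A dominant resolves down a perfect fifth: C → F. In Bb minor, F is scale degree 5, i.e. V.

V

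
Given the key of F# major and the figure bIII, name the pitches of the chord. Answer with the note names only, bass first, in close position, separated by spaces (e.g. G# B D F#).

Scale degree 3 in F# major is A#; lowering it a half step gives A. bIII is a major triad on the lowered third degree, borrowed from the parallel minor.
So the chord is A-C#-E, a major triad.

A C# E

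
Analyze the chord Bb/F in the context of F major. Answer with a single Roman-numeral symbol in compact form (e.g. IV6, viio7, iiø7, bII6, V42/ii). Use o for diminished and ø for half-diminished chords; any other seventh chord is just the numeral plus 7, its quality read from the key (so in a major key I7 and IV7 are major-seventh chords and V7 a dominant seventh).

IV64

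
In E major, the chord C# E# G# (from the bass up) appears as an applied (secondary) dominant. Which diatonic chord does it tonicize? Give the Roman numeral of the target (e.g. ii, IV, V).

ii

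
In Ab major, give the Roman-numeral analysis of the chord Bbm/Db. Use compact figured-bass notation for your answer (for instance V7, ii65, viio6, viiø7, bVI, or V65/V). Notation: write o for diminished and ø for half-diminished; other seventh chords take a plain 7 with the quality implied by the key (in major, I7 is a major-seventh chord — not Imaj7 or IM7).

ii6

The pitches Bb-Db-F form a minor triad rooted on Bb.
Bb is scale degree 2 in Ab major, and a minor triad on that degree is written ii.
With Db in the bass the chord is in first inversion, so the figured bass is 6.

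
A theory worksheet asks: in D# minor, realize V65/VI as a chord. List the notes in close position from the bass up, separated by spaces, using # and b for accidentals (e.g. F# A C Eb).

The slash means an applied dominant: we want the dominant of VI. In D# minor, VI is B major, and its dominant is built on F#.
Building a dominant seventh chord on F# gives F#-A#-C#-E.
With the 65 figure the chord is in first inversion; from the bass A# upward in close position it reads A#-C#-E-F#.

A# C# E F#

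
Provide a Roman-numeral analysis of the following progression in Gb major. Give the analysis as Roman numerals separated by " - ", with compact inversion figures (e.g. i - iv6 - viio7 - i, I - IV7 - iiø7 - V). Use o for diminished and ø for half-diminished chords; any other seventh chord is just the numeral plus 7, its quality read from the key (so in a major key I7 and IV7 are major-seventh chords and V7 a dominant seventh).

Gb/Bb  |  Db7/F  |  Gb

Gb/Bb has root Gb, degree 1 in Gb major, so I6.
Db7/F: dominant seventh chord on Db = scale degree 5 → V65.
Gb: root Gb is the tonic; major triad there is I.

I6 - V65 - I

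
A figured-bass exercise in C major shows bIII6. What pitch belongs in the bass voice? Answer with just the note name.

bIII in C major has root Eb; the chord is Eb-G-Bb.
The figure 6 means first inversion — the third is in the bass.

G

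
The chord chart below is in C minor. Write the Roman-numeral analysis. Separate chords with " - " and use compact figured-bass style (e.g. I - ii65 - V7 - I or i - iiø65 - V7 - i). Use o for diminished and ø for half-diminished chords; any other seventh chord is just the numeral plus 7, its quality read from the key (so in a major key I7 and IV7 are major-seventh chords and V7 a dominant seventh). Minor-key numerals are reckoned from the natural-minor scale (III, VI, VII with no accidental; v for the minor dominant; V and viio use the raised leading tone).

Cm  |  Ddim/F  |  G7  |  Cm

Cm has root C, degree 1 in C minor, so i.
Ddim/F has root D, degree 2 in C minor, so iio6.
G7 has root G, degree 5 in C minor, so V7.
Cm: root C is the tonic; minor triad there is i.

i - iio6 - V7 - i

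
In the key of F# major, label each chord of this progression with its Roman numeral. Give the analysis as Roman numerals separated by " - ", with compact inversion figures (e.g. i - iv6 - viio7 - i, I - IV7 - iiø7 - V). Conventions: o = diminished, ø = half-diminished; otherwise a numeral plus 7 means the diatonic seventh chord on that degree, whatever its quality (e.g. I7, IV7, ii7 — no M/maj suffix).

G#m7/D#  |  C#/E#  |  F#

ii43 - V6 - I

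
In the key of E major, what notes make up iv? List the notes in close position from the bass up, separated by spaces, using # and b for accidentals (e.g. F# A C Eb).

Scale degree 4 in E major is A; here the chord built on it is altered to a minor triad. iv is the minor subdominant, borrowed from the parallel minor.
So the chord is A-C-E.

A C E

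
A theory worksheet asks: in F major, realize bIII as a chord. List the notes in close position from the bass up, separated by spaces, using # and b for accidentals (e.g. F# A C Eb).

Ab C Eb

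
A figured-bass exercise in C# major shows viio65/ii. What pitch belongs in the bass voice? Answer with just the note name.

The applied chord viio65/ii is rooted on C##: C##-E#-G#-B.
The figure 65 means first inversion — the third is in the bass.

E#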